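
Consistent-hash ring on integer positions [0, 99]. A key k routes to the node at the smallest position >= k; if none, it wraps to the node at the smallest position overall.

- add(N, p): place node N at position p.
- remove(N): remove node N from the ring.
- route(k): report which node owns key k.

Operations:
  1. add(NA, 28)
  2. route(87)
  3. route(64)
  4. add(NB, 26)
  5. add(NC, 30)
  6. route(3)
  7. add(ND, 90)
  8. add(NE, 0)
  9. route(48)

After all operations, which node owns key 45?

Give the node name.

Op 1: add NA@28 -> ring=[28:NA]
Op 2: route key 87: none >= 87, wrap to smallest pos 28 -> NA
Op 3: route key 64: none >= 64, wrap to smallest pos 28 -> NA
Op 4: add NB@26 -> ring=[26:NB,28:NA]
Op 5: add NC@30 -> ring=[26:NB,28:NA,30:NC]
Op 6: route key 3: smallest pos >= 3 is 26 -> NB
Op 7: add ND@90 -> ring=[26:NB,28:NA,30:NC,90:ND]
Op 8: add NE@0 -> ring=[0:NE,26:NB,28:NA,30:NC,90:ND]
Op 9: route key 48: smallest pos >= 48 is 90 -> ND
Final route key 45: smallest pos >= 45 is 90 -> ND

Answer: ND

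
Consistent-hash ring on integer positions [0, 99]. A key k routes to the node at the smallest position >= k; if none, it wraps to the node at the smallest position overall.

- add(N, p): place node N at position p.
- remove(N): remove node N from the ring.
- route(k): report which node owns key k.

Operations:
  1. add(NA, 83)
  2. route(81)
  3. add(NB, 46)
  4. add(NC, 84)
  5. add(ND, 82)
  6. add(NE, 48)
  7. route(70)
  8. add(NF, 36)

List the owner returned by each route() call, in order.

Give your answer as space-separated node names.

Answer: NA ND

Derivation:
Op 1: add NA@83 -> ring=[83:NA]
Op 2: route key 81: smallest pos >= 81 is 83 -> NA
Op 3: add NB@46 -> ring=[46:NB,83:NA]
Op 4: add NC@84 -> ring=[46:NB,83:NA,84:NC]
Op 5: add ND@82 -> ring=[46:NB,82:ND,83:NA,84:NC]
Op 6: add NE@48 -> ring=[46:NB,48:NE,82:ND,83:NA,84:NC]
Op 7: route key 70: smallest pos >= 70 is 82 -> ND
Op 8: add NF@36 -> ring=[36:NF,46:NB,48:NE,82:ND,83:NA,84:NC]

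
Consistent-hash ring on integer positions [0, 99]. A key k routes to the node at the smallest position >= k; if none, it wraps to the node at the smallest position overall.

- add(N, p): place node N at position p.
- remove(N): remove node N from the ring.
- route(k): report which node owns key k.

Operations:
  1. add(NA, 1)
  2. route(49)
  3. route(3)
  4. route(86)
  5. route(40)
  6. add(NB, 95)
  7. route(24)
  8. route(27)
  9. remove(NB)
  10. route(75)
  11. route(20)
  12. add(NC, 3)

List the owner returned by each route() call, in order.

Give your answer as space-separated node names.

Op 1: add NA@1 -> ring=[1:NA]
Op 2: route key 49: none >= 49, wrap to smallest pos 1 -> NA
Op 3: route key 3: none >= 3, wrap to smallest pos 1 -> NA
Op 4: route key 86: none >= 86, wrap to smallest pos 1 -> NA
Op 5: route key 40: none >= 40, wrap to smallest pos 1 -> NA
Op 6: add NB@95 -> ring=[1:NA,95:NB]
Op 7: route key 24: smallest pos >= 24 is 95 -> NB
Op 8: route key 27: smallest pos >= 27 is 95 -> NB
Op 9: remove NB -> ring=[1:NA]
Op 10: route key 75: none >= 75, wrap to smallest pos 1 -> NA
Op 11: route key 20: none >= 20, wrap to smallest pos 1 -> NA
Op 12: add NC@3 -> ring=[1:NA,3:NC]

Answer: NA NA NA NA NB NB NA NA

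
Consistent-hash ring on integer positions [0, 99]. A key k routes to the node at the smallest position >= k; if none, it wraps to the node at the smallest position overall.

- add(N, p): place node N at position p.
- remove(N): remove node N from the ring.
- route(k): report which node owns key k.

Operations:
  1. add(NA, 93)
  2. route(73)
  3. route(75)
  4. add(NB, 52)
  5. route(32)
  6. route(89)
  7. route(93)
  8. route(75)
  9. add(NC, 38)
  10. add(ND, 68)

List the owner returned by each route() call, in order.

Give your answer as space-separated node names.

Answer: NA NA NB NA NA NA

Derivation:
Op 1: add NA@93 -> ring=[93:NA]
Op 2: route key 73: smallest pos >= 73 is 93 -> NA
Op 3: route key 75: smallest pos >= 75 is 93 -> NA
Op 4: add NB@52 -> ring=[52:NB,93:NA]
Op 5: route key 32: smallest pos >= 32 is 52 -> NB
Op 6: route key 89: smallest pos >= 89 is 93 -> NA
Op 7: route key 93: smallest pos >= 93 is 93 -> NA
Op 8: route key 75: smallest pos >= 75 is 93 -> NA
Op 9: add NC@38 -> ring=[38:NC,52:NB,93:NA]
Op 10: add ND@68 -> ring=[38:NC,52:NB,68:ND,93:NA]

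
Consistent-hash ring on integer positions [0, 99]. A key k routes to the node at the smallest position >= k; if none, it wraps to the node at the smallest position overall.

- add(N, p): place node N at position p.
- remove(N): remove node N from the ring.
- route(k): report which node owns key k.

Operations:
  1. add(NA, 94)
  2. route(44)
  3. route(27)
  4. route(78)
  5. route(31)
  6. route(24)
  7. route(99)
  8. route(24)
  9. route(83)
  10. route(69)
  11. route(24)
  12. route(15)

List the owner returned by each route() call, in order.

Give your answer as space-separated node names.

Op 1: add NA@94 -> ring=[94:NA]
Op 2: route key 44: smallest pos >= 44 is 94 -> NA
Op 3: route key 27: smallest pos >= 27 is 94 -> NA
Op 4: route key 78: smallest pos >= 78 is 94 -> NA
Op 5: route key 31: smallest pos >= 31 is 94 -> NA
Op 6: route key 24: smallest pos >= 24 is 94 -> NA
Op 7: route key 99: none >= 99, wrap to smallest pos 94 -> NA
Op 8: route key 24: smallest pos >= 24 is 94 -> NA
Op 9: route key 83: smallest pos >= 83 is 94 -> NA
Op 10: route key 69: smallest pos >= 69 is 94 -> NA
Op 11: route key 24: smallest pos >= 24 is 94 -> NA
Op 12: route key 15: smallest pos >= 15 is 94 -> NA

Answer: NA NA NA NA NA NA NA NA NA NA NA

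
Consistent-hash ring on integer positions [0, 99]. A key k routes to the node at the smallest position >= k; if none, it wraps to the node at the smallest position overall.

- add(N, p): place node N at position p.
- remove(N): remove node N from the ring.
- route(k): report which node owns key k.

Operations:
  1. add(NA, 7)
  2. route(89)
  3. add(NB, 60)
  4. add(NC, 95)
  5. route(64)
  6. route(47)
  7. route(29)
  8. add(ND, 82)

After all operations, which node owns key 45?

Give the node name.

Op 1: add NA@7 -> ring=[7:NA]
Op 2: route key 89: none >= 89, wrap to smallest pos 7 -> NA
Op 3: add NB@60 -> ring=[7:NA,60:NB]
Op 4: add NC@95 -> ring=[7:NA,60:NB,95:NC]
Op 5: route key 64: smallest pos >= 64 is 95 -> NC
Op 6: route key 47: smallest pos >= 47 is 60 -> NB
Op 7: route key 29: smallest pos >= 29 is 60 -> NB
Op 8: add ND@82 -> ring=[7:NA,60:NB,82:ND,95:NC]
Final route key 45: smallest pos >= 45 is 60 -> NB

Answer: NB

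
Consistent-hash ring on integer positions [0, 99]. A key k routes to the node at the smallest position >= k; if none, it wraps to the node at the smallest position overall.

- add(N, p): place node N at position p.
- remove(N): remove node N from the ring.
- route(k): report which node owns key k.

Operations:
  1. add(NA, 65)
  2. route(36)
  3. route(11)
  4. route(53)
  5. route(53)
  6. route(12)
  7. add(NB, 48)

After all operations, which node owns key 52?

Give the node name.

Op 1: add NA@65 -> ring=[65:NA]
Op 2: route key 36: smallest pos >= 36 is 65 -> NA
Op 3: route key 11: smallest pos >= 11 is 65 -> NA
Op 4: route key 53: smallest pos >= 53 is 65 -> NA
Op 5: route key 53: smallest pos >= 53 is 65 -> NA
Op 6: route key 12: smallest pos >= 12 is 65 -> NA
Op 7: add NB@48 -> ring=[48:NB,65:NA]
Final route key 52: smallest pos >= 52 is 65 -> NA

Answer: NA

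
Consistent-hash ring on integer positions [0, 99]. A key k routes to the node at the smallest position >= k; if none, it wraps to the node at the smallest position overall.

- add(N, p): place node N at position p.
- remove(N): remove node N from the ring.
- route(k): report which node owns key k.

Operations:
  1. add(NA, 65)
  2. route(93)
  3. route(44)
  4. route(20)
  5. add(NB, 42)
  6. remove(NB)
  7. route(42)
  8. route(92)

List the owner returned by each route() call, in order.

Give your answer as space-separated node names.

Op 1: add NA@65 -> ring=[65:NA]
Op 2: route key 93: none >= 93, wrap to smallest pos 65 -> NA
Op 3: route key 44: smallest pos >= 44 is 65 -> NA
Op 4: route key 20: smallest pos >= 20 is 65 -> NA
Op 5: add NB@42 -> ring=[42:NB,65:NA]
Op 6: remove NB -> ring=[65:NA]
Op 7: route key 42: smallest pos >= 42 is 65 -> NA
Op 8: route key 92: none >= 92, wrap to smallest pos 65 -> NA

Answer: NA NA NA NA NA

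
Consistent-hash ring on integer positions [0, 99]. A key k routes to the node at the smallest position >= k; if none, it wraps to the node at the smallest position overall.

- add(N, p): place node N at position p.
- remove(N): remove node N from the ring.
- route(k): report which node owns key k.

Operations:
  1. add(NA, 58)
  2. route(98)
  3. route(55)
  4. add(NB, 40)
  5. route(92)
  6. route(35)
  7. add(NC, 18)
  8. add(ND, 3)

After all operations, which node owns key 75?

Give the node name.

Answer: ND

Derivation:
Op 1: add NA@58 -> ring=[58:NA]
Op 2: route key 98: none >= 98, wrap to smallest pos 58 -> NA
Op 3: route key 55: smallest pos >= 55 is 58 -> NA
Op 4: add NB@40 -> ring=[40:NB,58:NA]
Op 5: route key 92: none >= 92, wrap to smallest pos 40 -> NB
Op 6: route key 35: smallest pos >= 35 is 40 -> NB
Op 7: add NC@18 -> ring=[18:NC,40:NB,58:NA]
Op 8: add ND@3 -> ring=[3:ND,18:NC,40:NB,58:NA]
Final route key 75: none >= 75, wrap to smallest pos 3 -> ND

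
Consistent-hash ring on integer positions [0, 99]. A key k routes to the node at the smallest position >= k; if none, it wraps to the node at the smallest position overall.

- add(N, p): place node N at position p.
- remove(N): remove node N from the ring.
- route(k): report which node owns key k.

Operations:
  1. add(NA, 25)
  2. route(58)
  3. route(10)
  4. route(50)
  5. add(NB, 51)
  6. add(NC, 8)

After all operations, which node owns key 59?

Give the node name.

Answer: NC

Derivation:
Op 1: add NA@25 -> ring=[25:NA]
Op 2: route key 58: none >= 58, wrap to smallest pos 25 -> NA
Op 3: route key 10: smallest pos >= 10 is 25 -> NA
Op 4: route key 50: none >= 50, wrap to smallest pos 25 -> NA
Op 5: add NB@51 -> ring=[25:NA,51:NB]
Op 6: add NC@8 -> ring=[8:NC,25:NA,51:NB]
Final route key 59: none >= 59, wrap to smallest pos 8 -> NC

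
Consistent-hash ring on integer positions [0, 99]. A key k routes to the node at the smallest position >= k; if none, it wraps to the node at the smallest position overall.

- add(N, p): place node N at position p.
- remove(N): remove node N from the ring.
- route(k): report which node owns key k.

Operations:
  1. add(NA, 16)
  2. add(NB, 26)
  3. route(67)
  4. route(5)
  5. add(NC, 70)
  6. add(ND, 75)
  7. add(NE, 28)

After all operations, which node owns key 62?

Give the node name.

Answer: NC

Derivation:
Op 1: add NA@16 -> ring=[16:NA]
Op 2: add NB@26 -> ring=[16:NA,26:NB]
Op 3: route key 67: none >= 67, wrap to smallest pos 16 -> NA
Op 4: route key 5: smallest pos >= 5 is 16 -> NA
Op 5: add NC@70 -> ring=[16:NA,26:NB,70:NC]
Op 6: add ND@75 -> ring=[16:NA,26:NB,70:NC,75:ND]
Op 7: add NE@28 -> ring=[16:NA,26:NB,28:NE,70:NC,75:ND]
Final route key 62: smallest pos >= 62 is 70 -> NC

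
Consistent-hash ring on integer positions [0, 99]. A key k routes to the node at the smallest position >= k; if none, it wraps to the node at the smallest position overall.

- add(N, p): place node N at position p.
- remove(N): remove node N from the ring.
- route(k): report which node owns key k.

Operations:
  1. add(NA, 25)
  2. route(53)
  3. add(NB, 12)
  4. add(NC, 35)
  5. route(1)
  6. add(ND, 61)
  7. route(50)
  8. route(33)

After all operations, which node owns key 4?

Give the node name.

Answer: NB

Derivation:
Op 1: add NA@25 -> ring=[25:NA]
Op 2: route key 53: none >= 53, wrap to smallest pos 25 -> NA
Op 3: add NB@12 -> ring=[12:NB,25:NA]
Op 4: add NC@35 -> ring=[12:NB,25:NA,35:NC]
Op 5: route key 1: smallest pos >= 1 is 12 -> NB
Op 6: add ND@61 -> ring=[12:NB,25:NA,35:NC,61:ND]
Op 7: route key 50: smallest pos >= 50 is 61 -> ND
Op 8: route key 33: smallest pos >= 33 is 35 -> NC
Final route key 4: smallest pos >= 4 is 12 -> NB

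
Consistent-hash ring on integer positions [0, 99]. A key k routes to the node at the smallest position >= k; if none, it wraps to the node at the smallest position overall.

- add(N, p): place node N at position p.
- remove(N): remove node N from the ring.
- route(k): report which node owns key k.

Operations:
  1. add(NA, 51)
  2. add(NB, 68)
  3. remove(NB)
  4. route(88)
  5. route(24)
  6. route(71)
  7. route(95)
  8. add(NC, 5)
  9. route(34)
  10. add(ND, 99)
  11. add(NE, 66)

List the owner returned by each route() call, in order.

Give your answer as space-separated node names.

Op 1: add NA@51 -> ring=[51:NA]
Op 2: add NB@68 -> ring=[51:NA,68:NB]
Op 3: remove NB -> ring=[51:NA]
Op 4: route key 88: none >= 88, wrap to smallest pos 51 -> NA
Op 5: route key 24: smallest pos >= 24 is 51 -> NA
Op 6: route key 71: none >= 71, wrap to smallest pos 51 -> NA
Op 7: route key 95: none >= 95, wrap to smallest pos 51 -> NA
Op 8: add NC@5 -> ring=[5:NC,51:NA]
Op 9: route key 34: smallest pos >= 34 is 51 -> NA
Op 10: add ND@99 -> ring=[5:NC,51:NA,99:ND]
Op 11: add NE@66 -> ring=[5:NC,51:NA,66:NE,99:ND]

Answer: NA NA NA NA NA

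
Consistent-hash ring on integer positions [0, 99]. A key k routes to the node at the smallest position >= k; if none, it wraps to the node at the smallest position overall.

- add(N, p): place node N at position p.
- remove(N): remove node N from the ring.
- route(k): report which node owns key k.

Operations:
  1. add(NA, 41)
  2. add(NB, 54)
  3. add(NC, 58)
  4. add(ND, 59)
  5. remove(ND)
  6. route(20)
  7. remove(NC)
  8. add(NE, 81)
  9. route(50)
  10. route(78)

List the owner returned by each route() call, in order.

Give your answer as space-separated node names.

Answer: NA NB NE

Derivation:
Op 1: add NA@41 -> ring=[41:NA]
Op 2: add NB@54 -> ring=[41:NA,54:NB]
Op 3: add NC@58 -> ring=[41:NA,54:NB,58:NC]
Op 4: add ND@59 -> ring=[41:NA,54:NB,58:NC,59:ND]
Op 5: remove ND -> ring=[41:NA,54:NB,58:NC]
Op 6: route key 20: smallest pos >= 20 is 41 -> NA
Op 7: remove NC -> ring=[41:NA,54:NB]
Op 8: add NE@81 -> ring=[41:NA,54:NB,81:NE]
Op 9: route key 50: smallest pos >= 50 is 54 -> NB
Op 10: route key 78: smallest pos >= 78 is 81 -> NE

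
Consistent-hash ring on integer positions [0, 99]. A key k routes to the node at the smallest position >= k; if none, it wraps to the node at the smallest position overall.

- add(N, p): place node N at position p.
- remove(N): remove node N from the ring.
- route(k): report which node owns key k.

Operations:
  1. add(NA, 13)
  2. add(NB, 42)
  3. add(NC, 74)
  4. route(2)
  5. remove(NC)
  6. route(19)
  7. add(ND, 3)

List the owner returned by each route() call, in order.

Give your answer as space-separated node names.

Answer: NA NB

Derivation:
Op 1: add NA@13 -> ring=[13:NA]
Op 2: add NB@42 -> ring=[13:NA,42:NB]
Op 3: add NC@74 -> ring=[13:NA,42:NB,74:NC]
Op 4: route key 2: smallest pos >= 2 is 13 -> NA
Op 5: remove NC -> ring=[13:NA,42:NB]
Op 6: route key 19: smallest pos >= 19 is 42 -> NB
Op 7: add ND@3 -> ring=[3:ND,13:NA,42:NB]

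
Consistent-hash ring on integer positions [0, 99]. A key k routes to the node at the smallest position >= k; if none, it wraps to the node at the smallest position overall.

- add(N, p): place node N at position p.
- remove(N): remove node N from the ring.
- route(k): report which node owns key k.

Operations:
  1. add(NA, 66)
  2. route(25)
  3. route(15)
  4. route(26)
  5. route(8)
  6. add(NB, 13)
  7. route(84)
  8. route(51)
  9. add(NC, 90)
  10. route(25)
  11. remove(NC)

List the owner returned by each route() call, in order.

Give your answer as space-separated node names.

Answer: NA NA NA NA NB NA NA

Derivation:
Op 1: add NA@66 -> ring=[66:NA]
Op 2: route key 25: smallest pos >= 25 is 66 -> NA
Op 3: route key 15: smallest pos >= 15 is 66 -> NA
Op 4: route key 26: smallest pos >= 26 is 66 -> NA
Op 5: route key 8: smallest pos >= 8 is 66 -> NA
Op 6: add NB@13 -> ring=[13:NB,66:NA]
Op 7: route key 84: none >= 84, wrap to smallest pos 13 -> NB
Op 8: route key 51: smallest pos >= 51 is 66 -> NA
Op 9: add NC@90 -> ring=[13:NB,66:NA,90:NC]
Op 10: route key 25: smallest pos >= 25 is 66 -> NA
Op 11: remove NC -> ring=[13:NB,66:NA]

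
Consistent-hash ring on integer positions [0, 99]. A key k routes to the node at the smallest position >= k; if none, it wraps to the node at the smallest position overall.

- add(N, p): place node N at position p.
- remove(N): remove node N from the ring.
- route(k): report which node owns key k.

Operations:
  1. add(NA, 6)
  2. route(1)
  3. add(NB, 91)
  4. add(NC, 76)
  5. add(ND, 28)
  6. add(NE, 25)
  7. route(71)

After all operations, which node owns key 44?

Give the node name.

Op 1: add NA@6 -> ring=[6:NA]
Op 2: route key 1: smallest pos >= 1 is 6 -> NA
Op 3: add NB@91 -> ring=[6:NA,91:NB]
Op 4: add NC@76 -> ring=[6:NA,76:NC,91:NB]
Op 5: add ND@28 -> ring=[6:NA,28:ND,76:NC,91:NB]
Op 6: add NE@25 -> ring=[6:NA,25:NE,28:ND,76:NC,91:NB]
Op 7: route key 71: smallest pos >= 71 is 76 -> NC
Final route key 44: smallest pos >= 44 is 76 -> NC

Answer: NC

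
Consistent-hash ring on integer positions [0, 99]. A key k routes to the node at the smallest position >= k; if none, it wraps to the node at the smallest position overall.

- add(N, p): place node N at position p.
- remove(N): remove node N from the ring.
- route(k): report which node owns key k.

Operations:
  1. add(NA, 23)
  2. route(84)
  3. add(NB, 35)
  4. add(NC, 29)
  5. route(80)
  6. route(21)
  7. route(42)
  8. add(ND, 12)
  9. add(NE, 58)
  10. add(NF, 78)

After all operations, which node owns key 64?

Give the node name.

Answer: NF

Derivation:
Op 1: add NA@23 -> ring=[23:NA]
Op 2: route key 84: none >= 84, wrap to smallest pos 23 -> NA
Op 3: add NB@35 -> ring=[23:NA,35:NB]
Op 4: add NC@29 -> ring=[23:NA,29:NC,35:NB]
Op 5: route key 80: none >= 80, wrap to smallest pos 23 -> NA
Op 6: route key 21: smallest pos >= 21 is 23 -> NA
Op 7: route key 42: none >= 42, wrap to smallest pos 23 -> NA
Op 8: add ND@12 -> ring=[12:ND,23:NA,29:NC,35:NB]
Op 9: add NE@58 -> ring=[12:ND,23:NA,29:NC,35:NB,58:NE]
Op 10: add NF@78 -> ring=[12:ND,23:NA,29:NC,35:NB,58:NE,78:NF]
Final route key 64: smallest pos >= 64 is 78 -> NF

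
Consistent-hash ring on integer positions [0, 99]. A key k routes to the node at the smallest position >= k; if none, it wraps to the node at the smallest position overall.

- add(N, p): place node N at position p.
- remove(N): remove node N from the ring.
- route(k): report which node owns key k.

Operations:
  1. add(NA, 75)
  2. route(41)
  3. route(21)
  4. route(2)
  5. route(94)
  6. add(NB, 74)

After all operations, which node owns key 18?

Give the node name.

Answer: NB

Derivation:
Op 1: add NA@75 -> ring=[75:NA]
Op 2: route key 41: smallest pos >= 41 is 75 -> NA
Op 3: route key 21: smallest pos >= 21 is 75 -> NA
Op 4: route key 2: smallest pos >= 2 is 75 -> NA
Op 5: route key 94: none >= 94, wrap to smallest pos 75 -> NA
Op 6: add NB@74 -> ring=[74:NB,75:NA]
Final route key 18: smallest pos >= 18 is 74 -> NB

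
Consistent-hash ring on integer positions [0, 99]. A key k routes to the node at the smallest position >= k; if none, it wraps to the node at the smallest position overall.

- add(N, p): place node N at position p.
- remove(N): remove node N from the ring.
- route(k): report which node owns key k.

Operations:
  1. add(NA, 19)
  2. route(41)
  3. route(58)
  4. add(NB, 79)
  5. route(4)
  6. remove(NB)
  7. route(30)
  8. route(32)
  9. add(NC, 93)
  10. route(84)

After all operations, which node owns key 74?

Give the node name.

Op 1: add NA@19 -> ring=[19:NA]
Op 2: route key 41: none >= 41, wrap to smallest pos 19 -> NA
Op 3: route key 58: none >= 58, wrap to smallest pos 19 -> NA
Op 4: add NB@79 -> ring=[19:NA,79:NB]
Op 5: route key 4: smallest pos >= 4 is 19 -> NA
Op 6: remove NB -> ring=[19:NA]
Op 7: route key 30: none >= 30, wrap to smallest pos 19 -> NA
Op 8: route key 32: none >= 32, wrap to smallest pos 19 -> NA
Op 9: add NC@93 -> ring=[19:NA,93:NC]
Op 10: route key 84: smallest pos >= 84 is 93 -> NC
Final route key 74: smallest pos >= 74 is 93 -> NC

Answer: NC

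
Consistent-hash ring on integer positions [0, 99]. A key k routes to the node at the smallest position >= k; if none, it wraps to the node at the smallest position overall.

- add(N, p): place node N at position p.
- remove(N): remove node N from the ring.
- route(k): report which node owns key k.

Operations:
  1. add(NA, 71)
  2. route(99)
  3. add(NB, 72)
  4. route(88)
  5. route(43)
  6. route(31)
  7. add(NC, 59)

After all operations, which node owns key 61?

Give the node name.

Op 1: add NA@71 -> ring=[71:NA]
Op 2: route key 99: none >= 99, wrap to smallest pos 71 -> NA
Op 3: add NB@72 -> ring=[71:NA,72:NB]
Op 4: route key 88: none >= 88, wrap to smallest pos 71 -> NA
Op 5: route key 43: smallest pos >= 43 is 71 -> NA
Op 6: route key 31: smallest pos >= 31 is 71 -> NA
Op 7: add NC@59 -> ring=[59:NC,71:NA,72:NB]
Final route key 61: smallest pos >= 61 is 71 -> NA

Answer: NA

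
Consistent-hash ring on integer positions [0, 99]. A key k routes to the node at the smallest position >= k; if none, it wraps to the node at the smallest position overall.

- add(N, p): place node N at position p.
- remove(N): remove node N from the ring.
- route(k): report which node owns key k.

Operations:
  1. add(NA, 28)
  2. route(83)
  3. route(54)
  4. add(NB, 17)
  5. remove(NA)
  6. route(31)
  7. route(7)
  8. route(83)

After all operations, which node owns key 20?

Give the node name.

Op 1: add NA@28 -> ring=[28:NA]
Op 2: route key 83: none >= 83, wrap to smallest pos 28 -> NA
Op 3: route key 54: none >= 54, wrap to smallest pos 28 -> NA
Op 4: add NB@17 -> ring=[17:NB,28:NA]
Op 5: remove NA -> ring=[17:NB]
Op 6: route key 31: none >= 31, wrap to smallest pos 17 -> NB
Op 7: route key 7: smallest pos >= 7 is 17 -> NB
Op 8: route key 83: none >= 83, wrap to smallest pos 17 -> NB
Final route key 20: none >= 20, wrap to smallest pos 17 -> NB

Answer: NB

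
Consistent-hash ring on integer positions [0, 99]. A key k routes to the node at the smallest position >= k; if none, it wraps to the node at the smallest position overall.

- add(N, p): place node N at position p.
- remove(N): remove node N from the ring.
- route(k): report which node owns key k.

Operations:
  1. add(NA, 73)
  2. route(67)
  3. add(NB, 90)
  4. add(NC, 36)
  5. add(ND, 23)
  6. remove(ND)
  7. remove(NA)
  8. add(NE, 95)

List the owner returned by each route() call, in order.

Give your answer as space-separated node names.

Op 1: add NA@73 -> ring=[73:NA]
Op 2: route key 67: smallest pos >= 67 is 73 -> NA
Op 3: add NB@90 -> ring=[73:NA,90:NB]
Op 4: add NC@36 -> ring=[36:NC,73:NA,90:NB]
Op 5: add ND@23 -> ring=[23:ND,36:NC,73:NA,90:NB]
Op 6: remove ND -> ring=[36:NC,73:NA,90:NB]
Op 7: remove NA -> ring=[36:NC,90:NB]
Op 8: add NE@95 -> ring=[36:NC,90:NB,95:NE]

Answer: NA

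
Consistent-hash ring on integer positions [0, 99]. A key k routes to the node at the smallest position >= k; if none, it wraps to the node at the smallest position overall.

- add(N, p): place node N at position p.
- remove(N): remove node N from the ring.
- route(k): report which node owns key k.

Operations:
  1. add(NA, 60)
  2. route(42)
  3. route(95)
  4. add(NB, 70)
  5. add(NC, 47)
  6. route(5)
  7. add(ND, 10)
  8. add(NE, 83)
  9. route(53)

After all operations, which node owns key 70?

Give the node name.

Answer: NB

Derivation:
Op 1: add NA@60 -> ring=[60:NA]
Op 2: route key 42: smallest pos >= 42 is 60 -> NA
Op 3: route key 95: none >= 95, wrap to smallest pos 60 -> NA
Op 4: add NB@70 -> ring=[60:NA,70:NB]
Op 5: add NC@47 -> ring=[47:NC,60:NA,70:NB]
Op 6: route key 5: smallest pos >= 5 is 47 -> NC
Op 7: add ND@10 -> ring=[10:ND,47:NC,60:NA,70:NB]
Op 8: add NE@83 -> ring=[10:ND,47:NC,60:NA,70:NB,83:NE]
Op 9: route key 53: smallest pos >= 53 is 60 -> NA
Final route key 70: smallest pos >= 70 is 70 -> NB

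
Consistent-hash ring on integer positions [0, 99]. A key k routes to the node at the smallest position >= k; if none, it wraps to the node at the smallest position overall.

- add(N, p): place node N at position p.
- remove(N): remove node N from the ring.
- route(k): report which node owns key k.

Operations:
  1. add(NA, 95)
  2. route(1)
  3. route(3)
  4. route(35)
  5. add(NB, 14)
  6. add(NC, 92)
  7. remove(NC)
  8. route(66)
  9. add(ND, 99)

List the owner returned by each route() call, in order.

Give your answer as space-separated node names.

Answer: NA NA NA NA

Derivation:
Op 1: add NA@95 -> ring=[95:NA]
Op 2: route key 1: smallest pos >= 1 is 95 -> NA
Op 3: route key 3: smallest pos >= 3 is 95 -> NA
Op 4: route key 35: smallest pos >= 35 is 95 -> NA
Op 5: add NB@14 -> ring=[14:NB,95:NA]
Op 6: add NC@92 -> ring=[14:NB,92:NC,95:NA]
Op 7: remove NC -> ring=[14:NB,95:NA]
Op 8: route key 66: smallest pos >= 66 is 95 -> NA
Op 9: add ND@99 -> ring=[14:NB,95:NA,99:ND]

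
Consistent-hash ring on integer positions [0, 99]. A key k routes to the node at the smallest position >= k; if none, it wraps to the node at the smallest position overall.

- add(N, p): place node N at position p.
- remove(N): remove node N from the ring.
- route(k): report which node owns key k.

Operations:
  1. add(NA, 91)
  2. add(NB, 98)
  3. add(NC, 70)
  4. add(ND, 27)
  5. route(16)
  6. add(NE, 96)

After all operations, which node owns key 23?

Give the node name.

Op 1: add NA@91 -> ring=[91:NA]
Op 2: add NB@98 -> ring=[91:NA,98:NB]
Op 3: add NC@70 -> ring=[70:NC,91:NA,98:NB]
Op 4: add ND@27 -> ring=[27:ND,70:NC,91:NA,98:NB]
Op 5: route key 16: smallest pos >= 16 is 27 -> ND
Op 6: add NE@96 -> ring=[27:ND,70:NC,91:NA,96:NE,98:NB]
Final route key 23: smallest pos >= 23 is 27 -> ND

Answer: ND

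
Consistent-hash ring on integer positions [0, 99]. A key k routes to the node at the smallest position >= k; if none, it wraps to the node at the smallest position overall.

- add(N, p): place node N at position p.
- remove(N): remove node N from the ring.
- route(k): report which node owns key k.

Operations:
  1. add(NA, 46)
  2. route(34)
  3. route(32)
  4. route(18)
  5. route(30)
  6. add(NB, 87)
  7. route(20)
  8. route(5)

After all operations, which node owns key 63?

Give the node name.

Answer: NB

Derivation:
Op 1: add NA@46 -> ring=[46:NA]
Op 2: route key 34: smallest pos >= 34 is 46 -> NA
Op 3: route key 32: smallest pos >= 32 is 46 -> NA
Op 4: route key 18: smallest pos >= 18 is 46 -> NA
Op 5: route key 30: smallest pos >= 30 is 46 -> NA
Op 6: add NB@87 -> ring=[46:NA,87:NB]
Op 7: route key 20: smallest pos >= 20 is 46 -> NA
Op 8: route key 5: smallest pos >= 5 is 46 -> NA
Final route key 63: smallest pos >= 63 is 87 -> NB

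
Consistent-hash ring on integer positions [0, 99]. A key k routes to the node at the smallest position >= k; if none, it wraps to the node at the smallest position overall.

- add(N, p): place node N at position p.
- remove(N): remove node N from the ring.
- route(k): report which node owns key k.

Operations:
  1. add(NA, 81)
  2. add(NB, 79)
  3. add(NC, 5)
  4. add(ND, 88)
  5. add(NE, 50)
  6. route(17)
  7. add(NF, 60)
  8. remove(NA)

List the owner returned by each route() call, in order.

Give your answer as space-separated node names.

Op 1: add NA@81 -> ring=[81:NA]
Op 2: add NB@79 -> ring=[79:NB,81:NA]
Op 3: add NC@5 -> ring=[5:NC,79:NB,81:NA]
Op 4: add ND@88 -> ring=[5:NC,79:NB,81:NA,88:ND]
Op 5: add NE@50 -> ring=[5:NC,50:NE,79:NB,81:NA,88:ND]
Op 6: route key 17: smallest pos >= 17 is 50 -> NE
Op 7: add NF@60 -> ring=[5:NC,50:NE,60:NF,79:NB,81:NA,88:ND]
Op 8: remove NA -> ring=[5:NC,50:NE,60:NF,79:NB,88:ND]

Answer: NE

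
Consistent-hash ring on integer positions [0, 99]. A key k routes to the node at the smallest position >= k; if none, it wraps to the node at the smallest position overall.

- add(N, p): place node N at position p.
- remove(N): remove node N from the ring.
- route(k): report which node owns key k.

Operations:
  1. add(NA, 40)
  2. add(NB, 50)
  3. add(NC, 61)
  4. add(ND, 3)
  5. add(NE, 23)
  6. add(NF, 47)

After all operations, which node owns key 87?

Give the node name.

Op 1: add NA@40 -> ring=[40:NA]
Op 2: add NB@50 -> ring=[40:NA,50:NB]
Op 3: add NC@61 -> ring=[40:NA,50:NB,61:NC]
Op 4: add ND@3 -> ring=[3:ND,40:NA,50:NB,61:NC]
Op 5: add NE@23 -> ring=[3:ND,23:NE,40:NA,50:NB,61:NC]
Op 6: add NF@47 -> ring=[3:ND,23:NE,40:NA,47:NF,50:NB,61:NC]
Final route key 87: none >= 87, wrap to smallest pos 3 -> ND

Answer: ND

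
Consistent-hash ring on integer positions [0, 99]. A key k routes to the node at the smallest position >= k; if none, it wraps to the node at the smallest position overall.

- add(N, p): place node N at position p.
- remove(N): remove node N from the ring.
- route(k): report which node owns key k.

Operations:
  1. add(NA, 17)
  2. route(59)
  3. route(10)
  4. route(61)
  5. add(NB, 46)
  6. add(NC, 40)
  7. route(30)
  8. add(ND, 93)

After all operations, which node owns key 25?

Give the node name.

Answer: NC

Derivation:
Op 1: add NA@17 -> ring=[17:NA]
Op 2: route key 59: none >= 59, wrap to smallest pos 17 -> NA
Op 3: route key 10: smallest pos >= 10 is 17 -> NA
Op 4: route key 61: none >= 61, wrap to smallest pos 17 -> NA
Op 5: add NB@46 -> ring=[17:NA,46:NB]
Op 6: add NC@40 -> ring=[17:NA,40:NC,46:NB]
Op 7: route key 30: smallest pos >= 30 is 40 -> NC
Op 8: add ND@93 -> ring=[17:NA,40:NC,46:NB,93:ND]
Final route key 25: smallest pos >= 25 is 40 -> NC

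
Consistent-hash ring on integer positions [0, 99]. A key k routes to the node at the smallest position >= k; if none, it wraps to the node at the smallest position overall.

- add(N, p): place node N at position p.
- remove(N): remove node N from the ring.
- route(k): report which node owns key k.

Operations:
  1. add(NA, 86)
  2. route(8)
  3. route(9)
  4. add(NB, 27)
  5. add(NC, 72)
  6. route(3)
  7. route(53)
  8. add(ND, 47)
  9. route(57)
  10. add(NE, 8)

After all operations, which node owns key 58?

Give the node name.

Op 1: add NA@86 -> ring=[86:NA]
Op 2: route key 8: smallest pos >= 8 is 86 -> NA
Op 3: route key 9: smallest pos >= 9 is 86 -> NA
Op 4: add NB@27 -> ring=[27:NB,86:NA]
Op 5: add NC@72 -> ring=[27:NB,72:NC,86:NA]
Op 6: route key 3: smallest pos >= 3 is 27 -> NB
Op 7: route key 53: smallest pos >= 53 is 72 -> NC
Op 8: add ND@47 -> ring=[27:NB,47:ND,72:NC,86:NA]
Op 9: route key 57: smallest pos >= 57 is 72 -> NC
Op 10: add NE@8 -> ring=[8:NE,27:NB,47:ND,72:NC,86:NA]
Final route key 58: smallest pos >= 58 is 72 -> NC

Answer: NC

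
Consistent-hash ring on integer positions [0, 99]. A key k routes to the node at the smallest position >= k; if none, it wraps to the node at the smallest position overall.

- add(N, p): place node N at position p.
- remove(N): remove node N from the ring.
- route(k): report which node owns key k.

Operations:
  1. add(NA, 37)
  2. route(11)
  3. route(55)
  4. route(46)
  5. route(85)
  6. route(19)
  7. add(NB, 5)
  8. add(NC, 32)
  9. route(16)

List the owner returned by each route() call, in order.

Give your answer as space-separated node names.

Answer: NA NA NA NA NA NC

Derivation:
Op 1: add NA@37 -> ring=[37:NA]
Op 2: route key 11: smallest pos >= 11 is 37 -> NA
Op 3: route key 55: none >= 55, wrap to smallest pos 37 -> NA
Op 4: route key 46: none >= 46, wrap to smallest pos 37 -> NA
Op 5: route key 85: none >= 85, wrap to smallest pos 37 -> NA
Op 6: route key 19: smallest pos >= 19 is 37 -> NA
Op 7: add NB@5 -> ring=[5:NB,37:NA]
Op 8: add NC@32 -> ring=[5:NB,32:NC,37:NA]
Op 9: route key 16: smallest pos >= 16 is 32 -> NC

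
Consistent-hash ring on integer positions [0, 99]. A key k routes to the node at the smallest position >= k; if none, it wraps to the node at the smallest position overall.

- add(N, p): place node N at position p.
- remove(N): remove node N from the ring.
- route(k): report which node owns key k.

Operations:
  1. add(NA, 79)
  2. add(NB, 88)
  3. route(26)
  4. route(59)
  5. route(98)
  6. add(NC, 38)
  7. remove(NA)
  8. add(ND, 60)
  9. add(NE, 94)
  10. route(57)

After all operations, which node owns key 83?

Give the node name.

Answer: NB

Derivation:
Op 1: add NA@79 -> ring=[79:NA]
Op 2: add NB@88 -> ring=[79:NA,88:NB]
Op 3: route key 26: smallest pos >= 26 is 79 -> NA
Op 4: route key 59: smallest pos >= 59 is 79 -> NA
Op 5: route key 98: none >= 98, wrap to smallest pos 79 -> NA
Op 6: add NC@38 -> ring=[38:NC,79:NA,88:NB]
Op 7: remove NA -> ring=[38:NC,88:NB]
Op 8: add ND@60 -> ring=[38:NC,60:ND,88:NB]
Op 9: add NE@94 -> ring=[38:NC,60:ND,88:NB,94:NE]
Op 10: route key 57: smallest pos >= 57 is 60 -> ND
Final route key 83: smallest pos >= 83 is 88 -> NB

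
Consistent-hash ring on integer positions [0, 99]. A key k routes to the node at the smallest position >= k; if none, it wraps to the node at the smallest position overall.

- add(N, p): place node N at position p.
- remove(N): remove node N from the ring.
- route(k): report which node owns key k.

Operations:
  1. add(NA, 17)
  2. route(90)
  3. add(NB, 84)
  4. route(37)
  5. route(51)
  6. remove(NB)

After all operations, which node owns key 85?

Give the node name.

Answer: NA

Derivation:
Op 1: add NA@17 -> ring=[17:NA]
Op 2: route key 90: none >= 90, wrap to smallest pos 17 -> NA
Op 3: add NB@84 -> ring=[17:NA,84:NB]
Op 4: route key 37: smallest pos >= 37 is 84 -> NB
Op 5: route key 51: smallest pos >= 51 is 84 -> NB
Op 6: remove NB -> ring=[17:NA]
Final route key 85: none >= 85, wrap to smallest pos 17 -> NA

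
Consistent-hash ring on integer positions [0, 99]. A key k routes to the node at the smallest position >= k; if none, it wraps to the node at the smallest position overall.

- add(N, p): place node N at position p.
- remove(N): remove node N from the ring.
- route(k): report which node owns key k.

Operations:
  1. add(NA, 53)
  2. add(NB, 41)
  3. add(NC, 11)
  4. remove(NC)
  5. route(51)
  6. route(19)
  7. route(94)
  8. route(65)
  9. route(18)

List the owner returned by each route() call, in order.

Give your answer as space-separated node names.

Op 1: add NA@53 -> ring=[53:NA]
Op 2: add NB@41 -> ring=[41:NB,53:NA]
Op 3: add NC@11 -> ring=[11:NC,41:NB,53:NA]
Op 4: remove NC -> ring=[41:NB,53:NA]
Op 5: route key 51: smallest pos >= 51 is 53 -> NA
Op 6: route key 19: smallest pos >= 19 is 41 -> NB
Op 7: route key 94: none >= 94, wrap to smallest pos 41 -> NB
Op 8: route key 65: none >= 65, wrap to smallest pos 41 -> NB
Op 9: route key 18: smallest pos >= 18 is 41 -> NB

Answer: NA NB NB NB NB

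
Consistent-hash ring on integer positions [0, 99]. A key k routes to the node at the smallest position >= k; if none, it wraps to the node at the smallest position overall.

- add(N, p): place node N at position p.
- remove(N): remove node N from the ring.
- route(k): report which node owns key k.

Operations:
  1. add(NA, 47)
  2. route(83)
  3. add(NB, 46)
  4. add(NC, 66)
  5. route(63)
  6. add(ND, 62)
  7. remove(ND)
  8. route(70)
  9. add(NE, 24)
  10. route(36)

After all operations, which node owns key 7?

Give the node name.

Op 1: add NA@47 -> ring=[47:NA]
Op 2: route key 83: none >= 83, wrap to smallest pos 47 -> NA
Op 3: add NB@46 -> ring=[46:NB,47:NA]
Op 4: add NC@66 -> ring=[46:NB,47:NA,66:NC]
Op 5: route key 63: smallest pos >= 63 is 66 -> NC
Op 6: add ND@62 -> ring=[46:NB,47:NA,62:ND,66:NC]
Op 7: remove ND -> ring=[46:NB,47:NA,66:NC]
Op 8: route key 70: none >= 70, wrap to smallest pos 46 -> NB
Op 9: add NE@24 -> ring=[24:NE,46:NB,47:NA,66:NC]
Op 10: route key 36: smallest pos >= 36 is 46 -> NB
Final route key 7: smallest pos >= 7 is 24 -> NE

Answer: NE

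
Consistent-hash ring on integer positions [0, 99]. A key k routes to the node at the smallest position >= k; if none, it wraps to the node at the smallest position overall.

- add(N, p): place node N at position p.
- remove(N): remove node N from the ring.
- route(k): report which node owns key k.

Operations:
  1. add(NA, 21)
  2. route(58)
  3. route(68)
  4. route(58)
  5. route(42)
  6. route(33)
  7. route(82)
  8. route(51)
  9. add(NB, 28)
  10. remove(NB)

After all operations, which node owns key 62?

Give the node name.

Op 1: add NA@21 -> ring=[21:NA]
Op 2: route key 58: none >= 58, wrap to smallest pos 21 -> NA
Op 3: route key 68: none >= 68, wrap to smallest pos 21 -> NA
Op 4: route key 58: none >= 58, wrap to smallest pos 21 -> NA
Op 5: route key 42: none >= 42, wrap to smallest pos 21 -> NA
Op 6: route key 33: none >= 33, wrap to smallest pos 21 -> NA
Op 7: route key 82: none >= 82, wrap to smallest pos 21 -> NA
Op 8: route key 51: none >= 51, wrap to smallest pos 21 -> NA
Op 9: add NB@28 -> ring=[21:NA,28:NB]
Op 10: remove NB -> ring=[21:NA]
Final route key 62: none >= 62, wrap to smallest pos 21 -> NA

Answer: NA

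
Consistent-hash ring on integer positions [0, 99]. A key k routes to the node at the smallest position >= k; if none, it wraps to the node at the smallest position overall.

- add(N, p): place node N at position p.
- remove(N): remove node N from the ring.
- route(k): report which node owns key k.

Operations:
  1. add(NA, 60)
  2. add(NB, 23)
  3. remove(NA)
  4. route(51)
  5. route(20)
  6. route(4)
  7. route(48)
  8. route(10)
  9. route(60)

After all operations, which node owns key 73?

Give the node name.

Op 1: add NA@60 -> ring=[60:NA]
Op 2: add NB@23 -> ring=[23:NB,60:NA]
Op 3: remove NA -> ring=[23:NB]
Op 4: route key 51: none >= 51, wrap to smallest pos 23 -> NB
Op 5: route key 20: smallest pos >= 20 is 23 -> NB
Op 6: route key 4: smallest pos >= 4 is 23 -> NB
Op 7: route key 48: none >= 48, wrap to smallest pos 23 -> NB
Op 8: route key 10: smallest pos >= 10 is 23 -> NB
Op 9: route key 60: none >= 60, wrap to smallest pos 23 -> NB
Final route key 73: none >= 73, wrap to smallest pos 23 -> NB

Answer: NB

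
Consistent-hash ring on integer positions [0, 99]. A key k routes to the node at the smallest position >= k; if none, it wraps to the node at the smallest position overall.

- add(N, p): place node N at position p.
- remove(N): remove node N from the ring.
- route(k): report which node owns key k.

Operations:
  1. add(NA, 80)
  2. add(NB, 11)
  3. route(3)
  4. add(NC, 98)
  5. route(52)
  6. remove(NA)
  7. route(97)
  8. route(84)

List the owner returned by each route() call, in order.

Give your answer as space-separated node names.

Answer: NB NA NC NC

Derivation:
Op 1: add NA@80 -> ring=[80:NA]
Op 2: add NB@11 -> ring=[11:NB,80:NA]
Op 3: route key 3: smallest pos >= 3 is 11 -> NB
Op 4: add NC@98 -> ring=[11:NB,80:NA,98:NC]
Op 5: route key 52: smallest pos >= 52 is 80 -> NA
Op 6: remove NA -> ring=[11:NB,98:NC]
Op 7: route key 97: smallest pos >= 97 is 98 -> NC
Op 8: route key 84: smallest pos >= 84 is 98 -> NC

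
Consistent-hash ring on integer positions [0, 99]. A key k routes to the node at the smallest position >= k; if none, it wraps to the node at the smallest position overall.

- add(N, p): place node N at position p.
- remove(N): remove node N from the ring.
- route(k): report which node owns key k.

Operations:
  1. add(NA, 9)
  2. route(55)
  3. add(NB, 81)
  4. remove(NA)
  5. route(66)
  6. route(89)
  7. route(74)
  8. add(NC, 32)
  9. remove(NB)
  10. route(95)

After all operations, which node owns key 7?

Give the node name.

Op 1: add NA@9 -> ring=[9:NA]
Op 2: route key 55: none >= 55, wrap to smallest pos 9 -> NA
Op 3: add NB@81 -> ring=[9:NA,81:NB]
Op 4: remove NA -> ring=[81:NB]
Op 5: route key 66: smallest pos >= 66 is 81 -> NB
Op 6: route key 89: none >= 89, wrap to smallest pos 81 -> NB
Op 7: route key 74: smallest pos >= 74 is 81 -> NB
Op 8: add NC@32 -> ring=[32:NC,81:NB]
Op 9: remove NB -> ring=[32:NC]
Op 10: route key 95: none >= 95, wrap to smallest pos 32 -> NC
Final route key 7: smallest pos >= 7 is 32 -> NC

Answer: NC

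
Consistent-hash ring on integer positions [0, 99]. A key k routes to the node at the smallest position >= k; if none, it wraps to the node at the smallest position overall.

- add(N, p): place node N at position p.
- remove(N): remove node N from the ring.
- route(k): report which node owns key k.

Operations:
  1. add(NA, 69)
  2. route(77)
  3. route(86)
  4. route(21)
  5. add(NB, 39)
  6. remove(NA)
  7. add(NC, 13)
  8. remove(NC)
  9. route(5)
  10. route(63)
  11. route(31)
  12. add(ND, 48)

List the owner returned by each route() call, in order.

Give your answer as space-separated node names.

Op 1: add NA@69 -> ring=[69:NA]
Op 2: route key 77: none >= 77, wrap to smallest pos 69 -> NA
Op 3: route key 86: none >= 86, wrap to smallest pos 69 -> NA
Op 4: route key 21: smallest pos >= 21 is 69 -> NA
Op 5: add NB@39 -> ring=[39:NB,69:NA]
Op 6: remove NA -> ring=[39:NB]
Op 7: add NC@13 -> ring=[13:NC,39:NB]
Op 8: remove NC -> ring=[39:NB]
Op 9: route key 5: smallest pos >= 5 is 39 -> NB
Op 10: route key 63: none >= 63, wrap to smallest pos 39 -> NB
Op 11: route key 31: smallest pos >= 31 is 39 -> NB
Op 12: add ND@48 -> ring=[39:NB,48:ND]

Answer: NA NA NA NB NB NB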